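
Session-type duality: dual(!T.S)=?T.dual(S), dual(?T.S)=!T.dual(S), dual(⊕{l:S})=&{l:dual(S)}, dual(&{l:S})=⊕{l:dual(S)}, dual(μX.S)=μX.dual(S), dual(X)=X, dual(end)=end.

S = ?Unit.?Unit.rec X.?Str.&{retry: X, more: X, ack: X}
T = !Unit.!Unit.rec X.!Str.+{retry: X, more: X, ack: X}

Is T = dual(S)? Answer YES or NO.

YES

?Unit | !Unit  ✓
  ?Unit | !Unit  ✓
    rec X | rec X  ✓ (binder kept)
      ?Str | !Str  ✓
        &{retry,more,ack} | +{retry,more,ack}  ✓ label sets agree
          case retry:
            X | X  ✓
          case more:
            X | X  ✓
          case ack:
            X | X  ✓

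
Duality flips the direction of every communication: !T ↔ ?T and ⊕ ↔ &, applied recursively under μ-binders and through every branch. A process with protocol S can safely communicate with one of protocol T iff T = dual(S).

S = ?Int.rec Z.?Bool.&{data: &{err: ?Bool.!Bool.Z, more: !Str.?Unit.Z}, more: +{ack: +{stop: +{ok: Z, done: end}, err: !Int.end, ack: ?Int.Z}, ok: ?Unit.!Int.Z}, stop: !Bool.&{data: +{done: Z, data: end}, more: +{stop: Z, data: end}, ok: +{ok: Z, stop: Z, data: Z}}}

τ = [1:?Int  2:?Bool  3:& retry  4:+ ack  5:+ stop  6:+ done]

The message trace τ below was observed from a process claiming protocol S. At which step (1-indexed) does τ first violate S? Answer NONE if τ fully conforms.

3

[1] ?Int  ok  now at rec Z.…
[2] ?Bool  ok  now at &{data: &{err: ?Bool.!Bool.rec Z.…, more: !Str.?Unit.rec Z.…}, more: +{ack: +{stop: +{ok: rec Z.…, done: end}, err: !Int.end, ack: ?Int.rec Z.…}, ok: ?Unit.!Int.rec Z.…}, stop: !Bool.&{data: +{done: rec Z.…, data: end}, more: +{stop: rec Z.…, data: end}, ok: +{ok: rec Z.…, stop: rec Z.…, data: rec Z.…}}}
[3] got & retry, protocol expects & data or & more or & stop  ✗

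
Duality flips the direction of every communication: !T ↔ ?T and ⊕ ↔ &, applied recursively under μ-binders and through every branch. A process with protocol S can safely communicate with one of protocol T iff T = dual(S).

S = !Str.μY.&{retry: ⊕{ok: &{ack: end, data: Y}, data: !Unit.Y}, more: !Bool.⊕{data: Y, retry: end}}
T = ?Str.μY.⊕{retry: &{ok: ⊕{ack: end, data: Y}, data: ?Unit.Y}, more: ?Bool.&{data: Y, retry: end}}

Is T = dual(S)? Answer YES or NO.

!Str vs ?Str  match
  μY vs μY  match (binder kept)
    &{retry,more} vs ⊕{retry,more}  match label sets agree
      • retry:
        ⊕{ok,data} vs &{ok,data}  match label sets agree
          • ok:
            &{ack,data} vs ⊕{ack,data}  match label sets agree
              • ack:
                end vs end  match
              • data:
                Y vs Y  match
          • data:
            !Unit vs ?Unit  match
              Y vs Y  match
      • more:
        !Bool vs ?Bool  match
          ⊕{data,retry} vs &{data,retry}  match label sets agree
            • data:
              Y vs Y  match
            • retry:
              end vs end  match

YES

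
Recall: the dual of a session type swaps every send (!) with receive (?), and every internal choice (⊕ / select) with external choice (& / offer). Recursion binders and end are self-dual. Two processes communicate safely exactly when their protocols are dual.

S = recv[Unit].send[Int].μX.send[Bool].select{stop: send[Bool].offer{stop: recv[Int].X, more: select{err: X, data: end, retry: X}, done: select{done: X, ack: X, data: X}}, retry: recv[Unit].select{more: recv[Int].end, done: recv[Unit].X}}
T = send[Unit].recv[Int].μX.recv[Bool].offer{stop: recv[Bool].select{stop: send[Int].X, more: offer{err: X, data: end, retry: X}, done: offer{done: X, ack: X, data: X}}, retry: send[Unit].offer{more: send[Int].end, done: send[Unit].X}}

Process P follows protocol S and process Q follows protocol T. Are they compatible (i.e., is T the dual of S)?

recv[Unit] ‖ send[Unit]  ok
  send[Int] ‖ recv[Int]  ok
    μX ‖ μX  ok (μ self-dual)
      send[Bool] ‖ recv[Bool]  ok
        select{stop,retry} ‖ offer{stop,retry}  ok labels match
          [stop]
            send[Bool] ‖ recv[Bool]  ok
              offer{stop,more,done} ‖ select{stop,more,done}  ok labels match
                [stop]
                  recv[Int] ‖ send[Int]  ok
                    X ‖ X  ok
                [more]
                  select{err,data,retry} ‖ offer{err,data,retry}  ok labels match
                    [err]
                      X ‖ X  ok
                    [data]
                      end ‖ end  ok
                    [retry]
                      X ‖ X  ok
                [done]
                  select{done,ack,data} ‖ offer{done,ack,data}  ok labels match
                    [done]
                      X ‖ X  ok
                    [ack]
                      X ‖ X  ok
                    [data]
                      X ‖ X  ok
          [retry]
            recv[Unit] ‖ send[Unit]  ok
              select{more,done} ‖ offer{more,done}  ok labels match
                [more]
                  recv[Int] ‖ send[Int]  ok
                    end ‖ end  ok
                [done]
                  recv[Unit] ‖ send[Unit]  ok
                    X ‖ X  ok

YES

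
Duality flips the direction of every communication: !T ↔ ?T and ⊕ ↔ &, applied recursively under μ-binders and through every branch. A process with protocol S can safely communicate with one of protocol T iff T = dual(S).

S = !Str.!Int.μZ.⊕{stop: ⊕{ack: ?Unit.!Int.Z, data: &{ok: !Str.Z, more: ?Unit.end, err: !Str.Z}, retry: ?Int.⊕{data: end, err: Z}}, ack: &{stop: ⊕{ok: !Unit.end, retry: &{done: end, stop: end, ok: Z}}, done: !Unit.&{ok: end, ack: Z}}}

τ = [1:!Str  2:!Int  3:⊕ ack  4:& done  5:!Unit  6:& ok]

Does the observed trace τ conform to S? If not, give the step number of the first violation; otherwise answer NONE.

NONE

step 1: !Str  ok  residual = !Int.μZ.…
step 2: !Int  ok  residual = μZ.…
step 3: ⊕ ack  ok  residual = &{stop: ⊕{ok: !Unit.end, retry: &{done: end, stop: end, ok: μZ.…}}, done: !Unit.&{ok: end, ack: μZ.…}}
step 4: & done  ok  residual = !Unit.&{ok: end, ack: μZ.…}
step 5: !Unit  ok  residual = &{ok: end, ack: μZ.…}
step 6: & ok  ok  residual = end
τ conforms to S (length 6)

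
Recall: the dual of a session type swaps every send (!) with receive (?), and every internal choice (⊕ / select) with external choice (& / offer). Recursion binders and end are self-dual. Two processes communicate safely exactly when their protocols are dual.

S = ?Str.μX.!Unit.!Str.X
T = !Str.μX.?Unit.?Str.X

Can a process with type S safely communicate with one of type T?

YES

?Str ‖ !Str  match
  μX ‖ μX  match (μ self-dual)
    !Unit ‖ ?Unit  match
      !Str ‖ ?Str  match
        X ‖ X  match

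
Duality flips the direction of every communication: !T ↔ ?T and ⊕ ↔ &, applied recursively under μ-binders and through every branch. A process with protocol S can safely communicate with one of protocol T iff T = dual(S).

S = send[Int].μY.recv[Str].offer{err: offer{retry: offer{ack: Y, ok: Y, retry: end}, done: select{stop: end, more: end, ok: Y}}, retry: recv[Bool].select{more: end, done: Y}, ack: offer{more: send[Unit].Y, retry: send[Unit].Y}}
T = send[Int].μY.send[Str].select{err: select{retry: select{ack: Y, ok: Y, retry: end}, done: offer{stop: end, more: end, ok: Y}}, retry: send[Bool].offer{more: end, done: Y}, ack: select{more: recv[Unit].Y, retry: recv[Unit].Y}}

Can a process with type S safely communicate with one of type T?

send[Int] vs send[Int]  ✗ same direction on both sides — not dual

NO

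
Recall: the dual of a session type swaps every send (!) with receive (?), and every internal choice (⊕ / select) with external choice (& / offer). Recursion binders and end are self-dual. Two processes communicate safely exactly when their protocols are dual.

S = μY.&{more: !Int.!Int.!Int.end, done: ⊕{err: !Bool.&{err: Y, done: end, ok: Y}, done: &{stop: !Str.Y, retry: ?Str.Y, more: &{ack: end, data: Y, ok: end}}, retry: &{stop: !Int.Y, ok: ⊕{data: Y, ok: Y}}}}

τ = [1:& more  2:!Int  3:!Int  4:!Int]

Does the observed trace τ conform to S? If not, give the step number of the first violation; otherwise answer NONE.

[1] & more  ✓  now at !Int.!Int.!Int.end
[2] !Int  ✓  now at !Int.!Int.end
[3] !Int  ✓  now at !Int.end
[4] !Int  ✓  now at end
τ conforms to S (length 4)

NONE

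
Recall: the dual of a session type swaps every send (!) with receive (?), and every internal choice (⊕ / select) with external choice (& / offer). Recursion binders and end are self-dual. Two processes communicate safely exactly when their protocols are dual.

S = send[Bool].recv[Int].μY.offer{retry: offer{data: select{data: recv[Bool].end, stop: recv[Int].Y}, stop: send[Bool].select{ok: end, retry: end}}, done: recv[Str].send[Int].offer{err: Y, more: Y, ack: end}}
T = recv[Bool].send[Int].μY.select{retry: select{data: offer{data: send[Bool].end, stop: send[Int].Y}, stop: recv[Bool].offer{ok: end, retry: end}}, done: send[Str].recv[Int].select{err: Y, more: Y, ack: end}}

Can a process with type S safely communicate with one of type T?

send[Bool] vs recv[Bool]  match
  recv[Int] vs send[Int]  match
    μY vs μY  match (binder kept)
      offer{retry,done} vs select{retry,done}  match labels match
        • retry:
          offer{data,stop} vs select{data,stop}  match labels match
            • data:
              select{data,stop} vs offer{data,stop}  match labels match
                • data:
                  recv[Bool] vs send[Bool]  match
                    end vs end  match
                • stop:
                  recv[Int] vs send[Int]  match
                    Y vs Y  match
            • stop:
              send[Bool] vs recv[Bool]  match
                select{ok,retry} vs offer{ok,retry}  match labels match
                  • ok:
                    end vs end  match
                  • retry:
                    end vs end  match
        • done:
          recv[Str] vs send[Str]  match
            send[Int] vs recv[Int]  match
              offer{err,more,ack} vs select{err,more,ack}  match labels match
                • err:
                  Y vs Y  match
                • more:
                  Y vs Y  match
                • ack:
                  end vs end  match

YES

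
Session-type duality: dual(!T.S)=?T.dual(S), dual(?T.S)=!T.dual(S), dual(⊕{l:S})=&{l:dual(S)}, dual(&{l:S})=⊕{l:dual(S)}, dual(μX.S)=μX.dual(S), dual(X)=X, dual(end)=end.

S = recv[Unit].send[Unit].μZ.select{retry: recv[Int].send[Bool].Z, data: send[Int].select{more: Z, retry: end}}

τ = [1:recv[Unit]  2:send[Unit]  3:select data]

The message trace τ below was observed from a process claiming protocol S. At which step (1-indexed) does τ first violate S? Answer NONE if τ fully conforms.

NONE

[1] recv[Unit]  ok  residual = send[Unit].μZ.…
[2] send[Unit]  ok  residual = μZ.…
[3] select data  ok  residual = send[Int].select{more: μZ.…, retry: end}
τ conforms to S (length 3)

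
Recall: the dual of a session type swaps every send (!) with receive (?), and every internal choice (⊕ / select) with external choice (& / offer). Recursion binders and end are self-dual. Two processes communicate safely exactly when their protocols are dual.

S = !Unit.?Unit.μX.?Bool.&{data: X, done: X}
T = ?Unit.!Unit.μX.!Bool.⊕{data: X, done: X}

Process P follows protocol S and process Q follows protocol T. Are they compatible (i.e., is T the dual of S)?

YES

!Unit ‖ ?Unit  match
  ?Unit ‖ !Unit  match
    μX ‖ μX  match (binder kept)
      ?Bool ‖ !Bool  match
        &{data,done} ‖ ⊕{data,done}  match label sets agree
          • data:
            X ‖ X  match
          • done:
            X ‖ X  match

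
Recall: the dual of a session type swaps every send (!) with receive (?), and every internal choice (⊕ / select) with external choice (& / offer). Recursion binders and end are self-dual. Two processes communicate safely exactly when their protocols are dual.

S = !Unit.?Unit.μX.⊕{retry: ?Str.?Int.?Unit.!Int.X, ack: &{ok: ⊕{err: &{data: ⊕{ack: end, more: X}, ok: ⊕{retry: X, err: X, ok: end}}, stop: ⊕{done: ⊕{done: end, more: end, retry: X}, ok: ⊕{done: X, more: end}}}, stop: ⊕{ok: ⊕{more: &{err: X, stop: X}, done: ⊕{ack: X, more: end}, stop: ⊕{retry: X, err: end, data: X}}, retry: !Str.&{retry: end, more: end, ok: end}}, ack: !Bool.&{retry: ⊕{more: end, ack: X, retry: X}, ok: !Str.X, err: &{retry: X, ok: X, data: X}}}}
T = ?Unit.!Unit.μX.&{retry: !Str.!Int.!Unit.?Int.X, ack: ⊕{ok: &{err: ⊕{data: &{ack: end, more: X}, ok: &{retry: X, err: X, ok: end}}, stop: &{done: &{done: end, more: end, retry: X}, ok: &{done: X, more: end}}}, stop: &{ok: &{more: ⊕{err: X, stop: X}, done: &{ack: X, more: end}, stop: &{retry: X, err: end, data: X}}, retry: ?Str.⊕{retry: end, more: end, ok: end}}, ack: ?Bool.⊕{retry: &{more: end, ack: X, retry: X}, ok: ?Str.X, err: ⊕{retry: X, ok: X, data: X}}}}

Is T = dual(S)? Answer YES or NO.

YES

!Unit vs ?Unit  ok
  ?Unit vs !Unit  ok
    μX vs μX  ok (rec unchanged)
      ⊕{retry,ack} vs &{retry,ack}  ok same labels
        case retry:
          ?Str vs !Str  ok
            ?Int vs !Int  ok
              ?Unit vs !Unit  ok
                !Int vs ?Int  ok
                  X vs X  ok
        case ack:
          &{ok,stop,ack} vs ⊕{ok,stop,ack}  ok same labels
            case ok:
              ⊕{err,stop} vs &{err,stop}  ok same labels
                case err:
                  &{data,ok} vs ⊕{data,ok}  ok same labels
                    case data:
                      ⊕{ack,more} vs &{ack,more}  ok same labels
                        case ack:
                          end vs end  ok
                        case more:
                          X vs X  ok
                    case ok:
                      ⊕{retry,err,ok} vs &{retry,err,ok}  ok same labels
                        case retry:
                          X vs X  ok
                        case err:
                          X vs X  ok
                        case ok:
                          end vs end  ok
                case stop:
                  ⊕{done,ok} vs &{done,ok}  ok same labels
                    case done:
                      ⊕{done,more,retry} vs &{done,more,retry}  ok same labels
                        case done:
                          end vs end  ok
                        case more:
                          end vs end  ok
                        case retry:
                          X vs X  ok
                    case ok:
                      ⊕{done,more} vs &{done,more}  ok same labels
                        case done:
                          X vs X  ok
                        case more:
                          end vs end  ok
            case stop:
              ⊕{ok,retry} vs &{ok,retry}  ok same labels
                case ok:
                  ⊕{more,done,stop} vs &{more,done,stop}  ok same labels
                    case more:
                      &{err,stop} vs ⊕{err,stop}  ok same labels
                        case err:
                          X vs X  ok
                        case stop:
                          X vs X  ok
                    case done:
                      ⊕{ack,more} vs &{ack,more}  ok same labels
                        case ack:
                          X vs X  ok
                        case more:
                          end vs end  ok
                    case stop:
                      ⊕{retry,err,data} vs &{retry,err,data}  ok same labels
                        case retry:
                          X vs X  ok
                        case err:
                          end vs end  ok
                        case data:
                          X vs X  ok
                case retry:
                  !Str vs ?Str  ok
                    &{retry,more,ok} vs ⊕{retry,more,ok}  ok same labels
                      case retry:
                        end vs end  ok
                      case more:
                        end vs end  ok
                      case ok:
                        end vs end  ok
            case ack:
              !Bool vs ?Bool  ok
                &{retry,ok,err} vs ⊕{retry,ok,err}  ok same labels
                  case retry:
                    ⊕{more,ack,retry} vs &{more,ack,retry}  ok same labels
                      case more:
                        end vs end  ok
                      case ack:
                        X vs X  ok
                      case retry:
                        X vs X  ok
                  case ok:
                    !Str vs ?Str  ok
                      X vs X  ok
                  case err:
                    &{retry,ok,data} vs ⊕{retry,ok,data}  ok same labels
                      case retry:
                        X vs X  ok
                      case ok:
                        X vs X  ok
                      case data:
                        X vs X  ok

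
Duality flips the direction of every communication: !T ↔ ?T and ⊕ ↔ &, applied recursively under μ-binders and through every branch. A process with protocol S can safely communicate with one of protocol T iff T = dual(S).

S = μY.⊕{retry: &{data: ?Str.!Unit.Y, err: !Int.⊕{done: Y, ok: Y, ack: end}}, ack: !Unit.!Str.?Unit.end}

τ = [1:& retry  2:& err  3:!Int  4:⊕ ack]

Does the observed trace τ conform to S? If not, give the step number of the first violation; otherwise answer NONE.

step 1: got & retry, protocol expects ⊕ retry or ⊕ ack  ✗

1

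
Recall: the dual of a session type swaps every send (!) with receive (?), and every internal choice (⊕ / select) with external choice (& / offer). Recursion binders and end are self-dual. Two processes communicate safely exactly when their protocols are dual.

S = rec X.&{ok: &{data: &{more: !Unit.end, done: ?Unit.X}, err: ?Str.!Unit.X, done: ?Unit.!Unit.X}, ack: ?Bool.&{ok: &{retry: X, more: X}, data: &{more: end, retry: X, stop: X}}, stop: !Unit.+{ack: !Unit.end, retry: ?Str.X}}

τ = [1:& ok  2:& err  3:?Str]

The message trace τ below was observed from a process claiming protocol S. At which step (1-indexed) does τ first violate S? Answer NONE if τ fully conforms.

[1] & ok  ok  now at &{data: &{more: !Unit.end, done: ?Unit.rec X.…}, err: ?Str.!Unit.rec X.…, done: ?Unit.!Unit.rec X.…}
[2] & err  ok  now at ?Str.!Unit.rec X.…
[3] ?Str  ok  now at !Unit.rec X.…
trace exhausted — no violation

NONE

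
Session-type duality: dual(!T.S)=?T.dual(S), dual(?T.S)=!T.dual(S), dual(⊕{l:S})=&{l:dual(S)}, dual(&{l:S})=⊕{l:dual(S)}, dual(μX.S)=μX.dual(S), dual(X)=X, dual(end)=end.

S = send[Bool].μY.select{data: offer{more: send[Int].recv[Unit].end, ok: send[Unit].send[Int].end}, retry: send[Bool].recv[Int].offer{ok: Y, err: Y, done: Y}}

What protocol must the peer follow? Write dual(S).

recv[Bool].μY.offer{data: select{more: recv[Int].send[Unit].end, ok: recv[Unit].recv[Int].end}, retry: recv[Bool].send[Int].select{ok: Y, err: Y, done: Y}}

send[Bool] → recv[Bool]
  μY → μY  (rec unchanged)
    select{data,retry} → offer{data,retry}  (select→offer)
      • data:
        offer{more,ok} → select{more,ok}  (offer→select)
          • more:
            send[Int] → recv[Int]
              recv[Unit] → send[Unit]
                end ↦ end
          • ok:
            send[Unit] → recv[Unit]
              send[Int] → recv[Int]
                end ↦ end
      • retry:
        send[Bool] → recv[Bool]
          recv[Int] → send[Int]
            offer{ok,err,done} → select{ok,err,done}  (offer→select)
              • ok:
                Y ↦ Y
              • err:
                Y ↦ Y
              • done:
                Y ↦ Y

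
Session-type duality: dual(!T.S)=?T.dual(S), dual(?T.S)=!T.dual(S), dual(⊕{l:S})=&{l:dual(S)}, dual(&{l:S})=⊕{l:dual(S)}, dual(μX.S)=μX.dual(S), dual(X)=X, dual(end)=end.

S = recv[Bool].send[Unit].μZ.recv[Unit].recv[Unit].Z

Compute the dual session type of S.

recv[Bool] ↦ send[Bool]
  send[Unit] ↦ recv[Unit]
    μZ ↦ μZ  (μ self-dual)
      recv[Unit] ↦ send[Unit]
        recv[Unit] ↦ send[Unit]
          Z self-dual

send[Bool].recv[Unit].μZ.send[Unit].send[Unit].Z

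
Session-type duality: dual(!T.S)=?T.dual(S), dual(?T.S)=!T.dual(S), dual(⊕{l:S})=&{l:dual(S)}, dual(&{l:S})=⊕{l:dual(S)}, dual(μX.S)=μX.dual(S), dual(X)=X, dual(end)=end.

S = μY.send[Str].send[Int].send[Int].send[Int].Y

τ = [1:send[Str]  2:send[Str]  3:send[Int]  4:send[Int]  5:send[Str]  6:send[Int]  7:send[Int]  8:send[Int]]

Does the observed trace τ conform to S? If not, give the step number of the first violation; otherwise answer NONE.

2

step 1: send[Str]  match  cont: send[Int].send[Int].send[Int].μY.…
step 2: got send[Str], protocol expects send[Int]  ✗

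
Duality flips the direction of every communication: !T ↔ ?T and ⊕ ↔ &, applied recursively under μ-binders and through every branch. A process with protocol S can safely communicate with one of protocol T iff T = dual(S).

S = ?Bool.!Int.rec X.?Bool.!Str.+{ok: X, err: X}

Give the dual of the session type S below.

?Bool = !Bool
  !Int = ?Int
    rec X = rec X  (rec unchanged)
      ?Bool = !Bool
        !Str = ?Str
          +{ok,err} = &{ok,err}  (⊕→&)
            case ok:
              dual(X) = X
            case err:
              dual(X) = X

!Bool.?Int.rec X.!Bool.?Str.&{ok: X, err: X}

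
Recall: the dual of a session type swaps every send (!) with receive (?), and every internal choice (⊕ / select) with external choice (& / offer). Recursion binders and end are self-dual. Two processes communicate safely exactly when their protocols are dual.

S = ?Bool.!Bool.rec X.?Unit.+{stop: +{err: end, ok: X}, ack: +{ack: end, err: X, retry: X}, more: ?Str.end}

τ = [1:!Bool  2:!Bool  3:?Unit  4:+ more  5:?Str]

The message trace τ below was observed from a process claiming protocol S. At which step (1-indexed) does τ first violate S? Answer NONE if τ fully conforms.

1

step 1: got !Bool, protocol expects ?Bool  ✗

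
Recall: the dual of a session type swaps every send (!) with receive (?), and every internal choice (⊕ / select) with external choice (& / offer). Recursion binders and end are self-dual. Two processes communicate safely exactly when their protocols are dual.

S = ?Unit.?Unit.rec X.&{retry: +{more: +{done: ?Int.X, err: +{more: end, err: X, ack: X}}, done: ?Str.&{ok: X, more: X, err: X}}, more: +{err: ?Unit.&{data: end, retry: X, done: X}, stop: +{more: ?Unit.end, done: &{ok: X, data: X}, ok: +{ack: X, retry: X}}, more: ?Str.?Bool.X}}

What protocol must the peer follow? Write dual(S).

?Unit = !Unit
  ?Unit = !Unit
    rec X = rec X  (μ self-dual)
      &{retry,more} = +{retry,more}  (&→⊕)
        • retry:
          +{more,done} = &{more,done}  (⊕→&)
            • more:
              +{done,err} = &{done,err}  (⊕→&)
                • done:
                  ?Int = !Int
                    X ↦ X
                • err:
                  +{more,err,ack} = &{more,err,ack}  (⊕→&)
                    • more:
                      end ↦ end
                    • err:
                      X ↦ X
                    • ack:
                      X ↦ X
            • done:
              ?Str = !Str
                &{ok,more,err} = +{ok,more,err}  (&→⊕)
                  • ok:
                    X ↦ X
                  • more:
                    X ↦ X
                  • err:
                    X ↦ X
        • more:
          +{err,stop,more} = &{err,stop,more}  (⊕→&)
            • err:
              ?Unit = !Unit
                &{data,retry,done} = +{data,retry,done}  (&→⊕)
                  • data:
                    end ↦ end
                  • retry:
                    X ↦ X
                  • done:
                    X ↦ X
            • stop:
              +{more,done,ok} = &{more,done,ok}  (⊕→&)
                • more:
                  ?Unit = !Unit
                    end ↦ end
                • done:
                  &{ok,data} = +{ok,data}  (&→⊕)
                    • ok:
                      X ↦ X
                    • data:
                      X ↦ X
                • ok:
                  +{ack,retry} = &{ack,retry}  (⊕→&)
                    • ack:
                      X ↦ X
                    • retry:
                      X ↦ X
            • more:
              ?Str = !Str
                ?Bool = !Bool
                  X ↦ X

!Unit.!Unit.rec X.+{retry: &{more: &{done: !Int.X, err: &{more: end, err: X, ack: X}}, done: !Str.+{ok: X, more: X, err: X}}, more: &{err: !Unit.+{data: end, retry: X, done: X}, stop: &{more: !Unit.end, done: +{ok: X, data: X}, ok: &{ack: X, retry: X}}, more: !Str.!Bool.X}}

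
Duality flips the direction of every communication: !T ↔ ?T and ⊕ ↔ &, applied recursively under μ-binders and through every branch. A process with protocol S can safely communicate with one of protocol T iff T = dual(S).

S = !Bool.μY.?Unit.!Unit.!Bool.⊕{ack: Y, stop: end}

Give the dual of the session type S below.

!Bool ↦ ?Bool
  μY ↦ μY  (binder kept)
    ?Unit ↦ !Unit
      !Unit ↦ ?Unit
        !Bool ↦ ?Bool
          ⊕{ack,stop} ↦ &{ack,stop}  (⊕→&)
            [ack]
              Y self-dual
            [stop]
              end self-dual

?Bool.μY.!Unit.?Unit.?Bool.&{ack: Y, stop: end}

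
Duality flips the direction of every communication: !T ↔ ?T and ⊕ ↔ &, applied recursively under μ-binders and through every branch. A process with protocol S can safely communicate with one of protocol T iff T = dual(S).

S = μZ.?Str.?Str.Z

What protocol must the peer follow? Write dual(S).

μZ → μZ  (rec unchanged)
  ?Str → !Str
    ?Str → !Str
      dual(Z) = Z

μZ.!Str.!Str.Z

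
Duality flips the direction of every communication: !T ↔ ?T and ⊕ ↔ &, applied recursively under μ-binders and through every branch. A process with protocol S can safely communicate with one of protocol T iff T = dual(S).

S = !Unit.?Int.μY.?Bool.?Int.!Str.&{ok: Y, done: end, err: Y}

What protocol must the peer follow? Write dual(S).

?Unit.!Int.μY.!Bool.!Int.?Str.⊕{ok: Y, done: end, err: Y}

!Unit → ?Unit
  ?Int → !Int
    μY → μY  (μ self-dual)
      ?Bool → !Bool
        ?Int → !Int
          !Str → ?Str
            &{ok,done,err} → ⊕{ok,done,err}  (external→internal)
              [ok]
                dual(Y) = Y
              [done]
                dual(end) = end
              [err]
                dual(Y) = Y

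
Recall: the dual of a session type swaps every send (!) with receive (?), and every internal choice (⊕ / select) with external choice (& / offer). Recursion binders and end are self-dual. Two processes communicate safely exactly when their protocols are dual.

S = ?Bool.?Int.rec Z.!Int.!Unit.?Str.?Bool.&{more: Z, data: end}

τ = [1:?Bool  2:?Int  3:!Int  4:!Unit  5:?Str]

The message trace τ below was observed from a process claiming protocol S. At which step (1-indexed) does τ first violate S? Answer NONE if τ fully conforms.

[1] ?Bool  match  now at ?Int.rec Z.…
[2] ?Int  match  now at rec Z.…
[3] !Int  match  now at !Unit.?Str.?Bool.&{more: rec Z.…, data: end}
[4] !Unit  match  now at ?Str.?Bool.&{more: rec Z.…, data: end}
[5] ?Str  match  now at ?Bool.&{more: rec Z.…, data: end}
trace exhausted — no violation

NONE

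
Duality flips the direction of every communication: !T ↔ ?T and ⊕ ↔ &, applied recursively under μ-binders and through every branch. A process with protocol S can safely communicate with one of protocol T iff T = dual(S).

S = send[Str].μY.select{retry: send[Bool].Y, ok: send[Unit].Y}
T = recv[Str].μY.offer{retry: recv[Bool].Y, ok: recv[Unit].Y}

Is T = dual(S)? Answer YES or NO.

send[Str] | recv[Str]  ok
  μY | μY  ok (rec unchanged)
    select{retry,ok} | offer{retry,ok}  ok labels match
      case retry:
        send[Bool] | recv[Bool]  ok
          Y | Y  ok
      case ok:
        send[Unit] | recv[Unit]  ok
          Y | Y  ok

YES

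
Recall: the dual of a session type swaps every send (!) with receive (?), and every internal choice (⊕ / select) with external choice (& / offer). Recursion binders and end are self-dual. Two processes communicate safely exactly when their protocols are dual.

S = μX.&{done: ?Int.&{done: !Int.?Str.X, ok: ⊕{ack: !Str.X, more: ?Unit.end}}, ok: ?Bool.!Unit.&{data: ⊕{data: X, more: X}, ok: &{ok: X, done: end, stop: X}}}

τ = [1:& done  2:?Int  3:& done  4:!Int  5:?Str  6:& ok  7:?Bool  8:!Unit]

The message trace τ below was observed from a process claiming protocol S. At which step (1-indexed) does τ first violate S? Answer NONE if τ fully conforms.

step 1: & done  match  cont: ?Int.&{done: !Int.?Str.μX.…, ok: ⊕{ack: !Str.μX.…, more: ?Unit.end}}
step 2: ?Int  match  cont: &{done: !Int.?Str.μX.…, ok: ⊕{ack: !Str.μX.…, more: ?Unit.end}}
step 3: & done  match  cont: !Int.?Str.μX.…
step 4: !Int  match  cont: ?Str.μX.…
step 5: ?Str  match  cont: μX.…
step 6: & ok  match  cont: ?Bool.!Unit.&{data: ⊕{data: μX.…, more: μX.…}, ok: &{ok: μX.…, done: end, stop: μX.…}}
step 7: ?Bool  match  cont: !Unit.&{data: ⊕{data: μX.…, more: μX.…}, ok: &{ok: μX.…, done: end, stop: μX.…}}
step 8: !Unit  match  cont: &{data: ⊕{data: μX.…, more: μX.…}, ok: &{ok: μX.…, done: end, stop: μX.…}}
τ conforms to S (length 8)

NONE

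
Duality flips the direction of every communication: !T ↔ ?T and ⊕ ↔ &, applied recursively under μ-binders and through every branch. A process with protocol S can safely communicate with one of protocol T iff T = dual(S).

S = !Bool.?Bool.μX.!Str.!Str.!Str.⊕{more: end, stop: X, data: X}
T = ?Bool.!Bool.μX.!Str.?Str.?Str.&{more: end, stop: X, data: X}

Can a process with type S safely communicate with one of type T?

!Bool vs ?Bool  match
  ?Bool vs !Bool  match
    μX vs μX  match (μ self-dual)
      !Str vs !Str  ✗ same direction on both sides — not dual

NO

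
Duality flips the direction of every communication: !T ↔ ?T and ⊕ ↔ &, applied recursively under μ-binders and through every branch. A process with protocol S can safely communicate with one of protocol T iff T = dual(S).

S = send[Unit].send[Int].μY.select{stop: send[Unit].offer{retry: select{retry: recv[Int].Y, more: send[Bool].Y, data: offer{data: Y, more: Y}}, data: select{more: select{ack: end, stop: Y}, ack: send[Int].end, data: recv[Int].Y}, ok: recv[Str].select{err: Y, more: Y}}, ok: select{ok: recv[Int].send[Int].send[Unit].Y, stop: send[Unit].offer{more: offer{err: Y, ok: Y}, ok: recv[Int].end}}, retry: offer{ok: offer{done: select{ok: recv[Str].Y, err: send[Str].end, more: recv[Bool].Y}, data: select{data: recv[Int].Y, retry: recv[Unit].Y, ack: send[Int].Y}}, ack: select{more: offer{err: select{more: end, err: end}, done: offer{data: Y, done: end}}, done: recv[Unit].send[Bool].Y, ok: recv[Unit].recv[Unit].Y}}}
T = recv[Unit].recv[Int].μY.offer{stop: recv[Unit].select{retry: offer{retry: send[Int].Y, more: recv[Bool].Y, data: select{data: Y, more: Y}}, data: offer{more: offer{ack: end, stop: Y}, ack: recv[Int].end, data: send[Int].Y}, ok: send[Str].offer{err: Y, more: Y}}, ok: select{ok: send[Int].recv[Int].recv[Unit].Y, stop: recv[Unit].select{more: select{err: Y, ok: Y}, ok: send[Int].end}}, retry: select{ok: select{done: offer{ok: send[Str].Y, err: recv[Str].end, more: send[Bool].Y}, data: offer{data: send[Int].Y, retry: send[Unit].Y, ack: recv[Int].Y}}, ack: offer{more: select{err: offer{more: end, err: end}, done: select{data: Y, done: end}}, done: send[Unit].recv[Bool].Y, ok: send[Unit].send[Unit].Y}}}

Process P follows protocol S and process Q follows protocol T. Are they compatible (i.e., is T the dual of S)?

send[Unit] vs recv[Unit]  match
  send[Int] vs recv[Int]  match
    μY vs μY  match (rec unchanged)
      select{stop,ok,retry} vs offer{stop,ok,retry}  match labels match
        case stop:
          send[Unit] vs recv[Unit]  match
            offer{retry,data,ok} vs select{retry,data,ok}  match labels match
              case retry:
                select{retry,more,data} vs offer{retry,more,data}  match labels match
                  case retry:
                    recv[Int] vs send[Int]  match
                      Y vs Y  match
                  case more:
                    send[Bool] vs recv[Bool]  match
                      Y vs Y  match
                  case data:
                    offer{data,more} vs select{data,more}  match labels match
                      case data:
                        Y vs Y  match
                      case more:
                        Y vs Y  match
              case data:
                select{more,ack,data} vs offer{more,ack,data}  match labels match
                  case more:
                    select{ack,stop} vs offer{ack,stop}  match labels match
                      case ack:
                        end vs end  match
                      case stop:
                        Y vs Y  match
                  case ack:
                    send[Int] vs recv[Int]  match
                      end vs end  match
                  case data:
                    recv[Int] vs send[Int]  match
                      Y vs Y  match
              case ok:
                recv[Str] vs send[Str]  match
                  select{err,more} vs offer{err,more}  match labels match
                    case err:
                      Y vs Y  match
                    case more:
                      Y vs Y  match
        case ok:
          select{ok,stop} vs select{ok,stop}  ✗ choice polarity not flipped — not dual

NO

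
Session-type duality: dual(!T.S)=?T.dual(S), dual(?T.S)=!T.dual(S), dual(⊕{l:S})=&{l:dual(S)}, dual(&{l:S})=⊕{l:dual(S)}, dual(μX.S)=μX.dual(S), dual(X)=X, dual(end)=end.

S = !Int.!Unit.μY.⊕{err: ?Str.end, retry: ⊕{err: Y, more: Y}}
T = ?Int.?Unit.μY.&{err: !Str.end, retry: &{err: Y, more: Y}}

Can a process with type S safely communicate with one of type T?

!Int | ?Int  ✓
  !Unit | ?Unit  ✓
    μY | μY  ✓ (rec unchanged)
      ⊕{err,retry} | &{err,retry}  ✓ same labels
        case err:
          ?Str | !Str  ✓
            end | end  ✓
        case retry:
          ⊕{err,more} | &{err,more}  ✓ same labels
            case err:
              Y | Y  ✓
            case more:
              Y | Y  ✓

YES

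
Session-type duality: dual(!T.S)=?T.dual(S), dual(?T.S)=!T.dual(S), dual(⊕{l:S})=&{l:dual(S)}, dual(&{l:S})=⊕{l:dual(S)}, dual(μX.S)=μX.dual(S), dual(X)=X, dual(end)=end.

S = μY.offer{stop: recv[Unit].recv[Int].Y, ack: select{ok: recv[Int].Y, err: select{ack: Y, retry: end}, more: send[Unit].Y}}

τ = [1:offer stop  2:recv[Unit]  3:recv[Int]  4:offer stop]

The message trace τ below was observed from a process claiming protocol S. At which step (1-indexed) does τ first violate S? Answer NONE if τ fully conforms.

NONE

step 1: offer stop  ok  state: recv[Unit].recv[Int].μY.…
step 2: recv[Unit]  ok  state: recv[Int].μY.…
step 3: recv[Int]  ok  state: μY.…
step 4: offer stop  ok  state: recv[Unit].recv[Int].μY.…
τ conforms to S (length 4)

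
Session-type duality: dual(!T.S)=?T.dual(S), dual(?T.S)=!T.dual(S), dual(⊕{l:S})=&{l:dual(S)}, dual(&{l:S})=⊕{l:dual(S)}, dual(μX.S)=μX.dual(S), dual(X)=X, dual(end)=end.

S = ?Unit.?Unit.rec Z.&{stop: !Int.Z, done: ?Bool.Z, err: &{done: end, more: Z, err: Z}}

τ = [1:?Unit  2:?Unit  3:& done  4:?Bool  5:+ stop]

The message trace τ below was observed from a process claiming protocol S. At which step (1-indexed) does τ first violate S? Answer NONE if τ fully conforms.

5

[1] ?Unit  ok  cont: ?Unit.rec Z.…
[2] ?Unit  ok  cont: rec Z.…
[3] & done  ok  cont: ?Bool.rec Z.…
[4] ?Bool  ok  cont: rec Z.…
[5] got + stop, protocol expects & stop or & done or & err  ✗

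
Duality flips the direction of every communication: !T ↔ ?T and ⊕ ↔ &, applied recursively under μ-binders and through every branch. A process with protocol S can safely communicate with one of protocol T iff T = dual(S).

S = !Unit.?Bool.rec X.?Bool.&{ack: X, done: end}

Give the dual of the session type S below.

?Unit.!Bool.rec X.!Bool.+{ack: X, done: end}

!Unit = ?Unit
  ?Bool = !Bool
    rec X = rec X  (rec unchanged)
      ?Bool = !Bool
        &{ack,done} = +{ack,done}  (external→internal)
          case ack:
            X self-dual
          case done:
            end self-dual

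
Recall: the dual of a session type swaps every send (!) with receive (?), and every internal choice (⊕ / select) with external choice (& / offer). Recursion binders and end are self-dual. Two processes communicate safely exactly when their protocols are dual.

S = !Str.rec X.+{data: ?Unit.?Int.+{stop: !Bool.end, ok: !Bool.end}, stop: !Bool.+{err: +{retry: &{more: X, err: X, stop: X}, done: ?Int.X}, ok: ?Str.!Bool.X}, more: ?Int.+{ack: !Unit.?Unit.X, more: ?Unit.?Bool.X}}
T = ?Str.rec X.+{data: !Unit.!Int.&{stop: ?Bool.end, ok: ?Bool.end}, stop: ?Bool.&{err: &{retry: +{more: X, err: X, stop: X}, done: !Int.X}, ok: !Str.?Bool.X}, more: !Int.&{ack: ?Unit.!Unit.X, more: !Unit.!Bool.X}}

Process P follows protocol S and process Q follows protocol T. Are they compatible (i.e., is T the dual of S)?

!Str ‖ ?Str  ok
  rec X ‖ rec X  ok (rec unchanged)
    +{data,stop,more} ‖ +{data,stop,more}  ✗ choice polarity not flipped — not dual

NO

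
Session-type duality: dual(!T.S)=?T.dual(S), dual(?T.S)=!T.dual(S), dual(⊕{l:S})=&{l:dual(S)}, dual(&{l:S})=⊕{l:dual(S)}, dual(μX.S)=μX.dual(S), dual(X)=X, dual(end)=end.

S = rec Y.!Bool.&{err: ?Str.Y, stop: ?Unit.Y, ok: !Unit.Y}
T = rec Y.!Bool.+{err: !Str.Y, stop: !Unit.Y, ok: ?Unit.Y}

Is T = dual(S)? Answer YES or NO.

NO

rec Y vs rec Y  match (binder kept)
  !Bool vs !Bool  ✗ same direction on both sides — not dual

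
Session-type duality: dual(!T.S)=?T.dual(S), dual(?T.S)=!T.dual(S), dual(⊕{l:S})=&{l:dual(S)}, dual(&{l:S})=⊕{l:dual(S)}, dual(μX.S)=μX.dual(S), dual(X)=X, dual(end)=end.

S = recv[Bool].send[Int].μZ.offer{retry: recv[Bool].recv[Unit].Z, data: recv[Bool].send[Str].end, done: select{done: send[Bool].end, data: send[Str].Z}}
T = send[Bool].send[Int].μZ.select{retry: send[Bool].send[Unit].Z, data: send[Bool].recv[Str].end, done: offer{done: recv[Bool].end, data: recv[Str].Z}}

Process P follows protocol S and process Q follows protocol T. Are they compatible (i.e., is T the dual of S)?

NO

recv[Bool] | send[Bool]  match
  send[Int] | send[Int]  ✗ same direction on both sides — not dual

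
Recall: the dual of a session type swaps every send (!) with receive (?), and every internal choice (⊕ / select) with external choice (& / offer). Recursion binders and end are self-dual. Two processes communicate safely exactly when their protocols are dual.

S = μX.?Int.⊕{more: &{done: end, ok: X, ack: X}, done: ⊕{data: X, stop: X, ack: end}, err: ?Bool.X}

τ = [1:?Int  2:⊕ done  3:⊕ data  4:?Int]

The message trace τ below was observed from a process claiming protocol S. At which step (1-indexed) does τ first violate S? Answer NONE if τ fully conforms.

NONE

step 1: ?Int  ok  residual = ⊕{more: &{done: end, ok: μX.…, ack: μX.…}, done: ⊕{data: μX.…, stop: μX.…, ack: end}, err: ?Bool.μX.…}
step 2: ⊕ done  ok  residual = ⊕{data: μX.…, stop: μX.…, ack: end}
step 3: ⊕ data  ok  residual = μX.…
step 4: ?Int  ok  residual = ⊕{more: &{done: end, ok: μX.…, ack: μX.…}, done: ⊕{data: μX.…, stop: μX.…, ack: end}, err: ?Bool.μX.…}
all 4 steps conform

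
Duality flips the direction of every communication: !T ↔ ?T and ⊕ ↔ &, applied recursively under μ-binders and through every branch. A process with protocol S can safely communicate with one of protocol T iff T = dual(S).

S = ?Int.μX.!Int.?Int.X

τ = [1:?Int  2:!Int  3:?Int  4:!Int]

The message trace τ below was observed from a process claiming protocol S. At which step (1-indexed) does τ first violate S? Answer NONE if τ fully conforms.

@1 ?Int  ok  state: μX.…
@2 !Int  ok  state: ?Int.μX.…
@3 ?Int  ok  state: μX.…
@4 !Int  ok  state: ?Int.μX.…
τ conforms to S (length 4)

NONE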